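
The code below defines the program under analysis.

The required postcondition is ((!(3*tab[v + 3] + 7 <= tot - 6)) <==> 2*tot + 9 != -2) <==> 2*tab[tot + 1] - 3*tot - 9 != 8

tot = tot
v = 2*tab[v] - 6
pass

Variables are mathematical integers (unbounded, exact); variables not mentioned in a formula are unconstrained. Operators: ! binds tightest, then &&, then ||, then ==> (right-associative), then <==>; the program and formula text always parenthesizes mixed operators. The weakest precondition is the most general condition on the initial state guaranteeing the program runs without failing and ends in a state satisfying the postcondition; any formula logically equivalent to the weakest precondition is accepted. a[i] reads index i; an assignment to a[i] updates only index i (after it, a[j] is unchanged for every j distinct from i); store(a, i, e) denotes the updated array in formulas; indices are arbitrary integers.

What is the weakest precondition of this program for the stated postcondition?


Working backward. After the program, the postcondition ((!(3*tab[v + 3] + 7 <= tot - 6)) <==> 2*tot + 9 != -2) <==> 2*tab[tot + 1] - 3*tot - 9 != 8 must hold; in canonical form it is ((!(3*tab[v + 3] <= tot - 13)) <==> 2*tot != -11) <==> 2*tab[tot + 1] != 3*tot + 17.
Before skip: ((!(3*tab[v + 3] <= tot - 13)) <==> 2*tot != -11) <==> 2*tab[tot + 1] != 3*tot + 17
Before v := 2*tab[v] - 6: ((!(3*tab[2*tab[v] - 3] <= tot - 13)) <==> 2*tot != -11) <==> 2*tab[tot + 1] != 3*tot + 17
Before tot := tot: ((!(3*tab[2*tab[v] - 3] <= tot - 13)) <==> 2*tot != -11) <==> 2*tab[tot + 1] != 3*tot + 17
Answer: WP = ((!(3*tab[2*tab[v] - 3] <= tot - 13)) <==> 2*tot != -11) <==> 2*tab[tot + 1] != 3*tot + 17


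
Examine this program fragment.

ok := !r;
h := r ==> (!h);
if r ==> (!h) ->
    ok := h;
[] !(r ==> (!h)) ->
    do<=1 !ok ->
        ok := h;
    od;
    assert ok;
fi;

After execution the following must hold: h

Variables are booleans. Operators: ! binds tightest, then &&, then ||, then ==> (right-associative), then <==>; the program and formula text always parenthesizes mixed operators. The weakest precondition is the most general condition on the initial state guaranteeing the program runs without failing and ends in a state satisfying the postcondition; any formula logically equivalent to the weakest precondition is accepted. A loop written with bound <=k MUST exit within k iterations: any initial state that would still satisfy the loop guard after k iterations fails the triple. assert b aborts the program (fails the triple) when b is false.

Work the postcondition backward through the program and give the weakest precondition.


Working backward. After the program, h must hold.
Then branch requires h; else branch requires ((!ok) ==> h) && (ok ==> (ok && h)).
Before the if: ((r ==> (!h)) ==> h) && ((!(r ==> (!h))) ==> (((!ok) ==> h) && (ok ==> (ok && h))))
Before h := r ==> (!h): ((r ==> (!(r ==> (!h)))) ==> (r ==> (!h))) && ((!(r ==> (!(r ==> (!h))))) ==> (((!ok) ==> (r ==> (!h))) && (ok ==> (ok && (r ==> (!h))))))
Before ok := !r: ((r ==> (!(r ==> (!h)))) ==> (r ==> (!h))) && ((!(r ==> (!(r ==> (!h))))) ==> ((r ==> (r ==> (!h))) && ((!r) ==> ((!r) && (r ==> (!h))))))
Answer: WP = ((r ==> (!(r ==> (!h)))) ==> (r ==> (!h))) && ((!(r ==> (!(r ==> (!h))))) ==> ((r ==> (r ==> (!h))) && ((!r) ==> ((!r) && (r ==> (!h))))))


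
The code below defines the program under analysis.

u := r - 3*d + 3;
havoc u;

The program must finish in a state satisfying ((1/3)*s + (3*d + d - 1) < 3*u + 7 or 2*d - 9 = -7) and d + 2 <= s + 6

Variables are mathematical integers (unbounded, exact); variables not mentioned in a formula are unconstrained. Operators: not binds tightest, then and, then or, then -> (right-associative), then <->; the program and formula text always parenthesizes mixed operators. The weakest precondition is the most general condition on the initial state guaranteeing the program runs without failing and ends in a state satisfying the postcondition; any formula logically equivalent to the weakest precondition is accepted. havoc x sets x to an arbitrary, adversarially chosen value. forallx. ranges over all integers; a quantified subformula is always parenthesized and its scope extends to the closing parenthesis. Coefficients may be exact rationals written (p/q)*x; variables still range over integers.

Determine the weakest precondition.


Working backward. After the program, the postcondition ((1/3)*s + (3*d + d - 1) < 3*u + 7 or 2*d - 9 = -7) and d + 2 <= s + 6 must hold; in canonical form it is (4*d + (1/3)*s < 3*u + 8 or 2*d = 2) and d <= s + 4.
Before havoc u: forall u_1. ((4*d + (1/3)*s < 3*u_1 + 8 or 2*d = 2) and d <= s + 4)
Before u := r - 3*d + 3: forall u_1. ((4*d + (1/3)*s < 3*u_1 + 8 or 2*d = 2) and d <= s + 4)
Answer: WP = forall u_1. ((4*d + (1/3)*s < 3*u_1 + 8 or 2*d = 2) and d <= s + 4)


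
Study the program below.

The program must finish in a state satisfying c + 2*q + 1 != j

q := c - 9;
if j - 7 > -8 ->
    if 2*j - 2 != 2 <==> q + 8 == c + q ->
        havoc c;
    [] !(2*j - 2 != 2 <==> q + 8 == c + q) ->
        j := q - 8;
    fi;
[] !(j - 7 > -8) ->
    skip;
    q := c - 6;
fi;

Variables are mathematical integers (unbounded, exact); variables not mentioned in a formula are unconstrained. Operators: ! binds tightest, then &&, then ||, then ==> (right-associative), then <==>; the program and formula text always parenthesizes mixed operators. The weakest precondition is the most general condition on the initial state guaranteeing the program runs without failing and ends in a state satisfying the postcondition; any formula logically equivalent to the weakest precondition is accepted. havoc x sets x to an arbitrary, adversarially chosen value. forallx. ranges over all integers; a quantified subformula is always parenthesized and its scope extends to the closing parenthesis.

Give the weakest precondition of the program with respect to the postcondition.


Working backward. After the program, the postcondition c + 2*q + 1 != j must hold; in canonical form it is c + 2*q != j - 1.
Then branch requires ((2*j != 4 <==> c == 8) ==> (forall c_1. c_1 + 2*q != j - 1)) && ((!(2*j != 4 <==> c == 8)) ==> c + q != -9); else branch requires 3*c != j + 11.
Before the if: (j > -1 ==> (((2*j != 4 <==> c == 8) ==> (forall c_1. c_1 + 2*q != j - 1)) && ((!(2*j != 4 <==> c == 8)) ==> c + q != -9))) && ((!(j > -1)) ==> 3*c != j + 11)
Before q := c - 9: (j > -1 ==> (((2*j != 4 <==> c == 8) ==> (forall c_1. 2*c + c_1 != j + 17)) && ((!(2*j != 4 <==> c == 8)) ==> 2*c != 0))) && ((!(j > -1)) ==> 3*c != j + 11)
Answer: WP = (j > -1 ==> (((2*j != 4 <==> c == 8) ==> (forall c_1. 2*c + c_1 != j + 17)) && ((!(2*j != 4 <==> c == 8)) ==> 2*c != 0))) && ((!(j > -1)) ==> 3*c != j + 11)


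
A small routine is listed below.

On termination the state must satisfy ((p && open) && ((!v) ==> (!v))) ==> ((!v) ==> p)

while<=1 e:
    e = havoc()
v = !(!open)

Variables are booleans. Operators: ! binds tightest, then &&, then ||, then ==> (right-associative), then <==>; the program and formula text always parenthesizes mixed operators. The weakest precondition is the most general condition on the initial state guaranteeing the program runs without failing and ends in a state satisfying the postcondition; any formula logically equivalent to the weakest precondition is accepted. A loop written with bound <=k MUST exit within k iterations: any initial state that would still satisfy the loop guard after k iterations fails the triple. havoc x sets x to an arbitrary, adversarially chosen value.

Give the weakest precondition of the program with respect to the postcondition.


Working backward. After the program, the postcondition ((p && open) && ((!v) ==> (!v))) ==> ((!v) ==> p) must hold; in canonical form it is (p && open) ==> ((!v) ==> p).
Before v := !(!open): (p && open) ==> ((!open) ==> p)
Before the loop (bound <=1), unroll the exhaustion recursion (WP_0 = exit-now case; WP_j = one more guarded iteration, up to j = 1):
  WP_0: (!e) && ((p && open) ==> ((!open) ==> p))
  WP_1: (!e) && ((!e) ==> ((p && open) ==> ((!open) ==> p)))
So before the loop: (!e) && ((!e) ==> ((p && open) ==> ((!open) ==> p)))
Answer: WP = (!e) && ((!e) ==> ((p && open) ==> ((!open) ==> p)))


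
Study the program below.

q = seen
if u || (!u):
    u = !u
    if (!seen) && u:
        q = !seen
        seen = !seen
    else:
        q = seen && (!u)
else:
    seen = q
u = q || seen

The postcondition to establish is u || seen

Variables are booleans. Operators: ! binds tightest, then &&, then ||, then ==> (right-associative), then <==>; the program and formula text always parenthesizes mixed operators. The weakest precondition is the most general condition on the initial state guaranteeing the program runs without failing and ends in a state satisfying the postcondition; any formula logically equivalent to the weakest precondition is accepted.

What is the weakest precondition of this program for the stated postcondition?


Working backward. After the program, u || seen must hold.
Before u := q || seen: q || seen
Then branch requires (((!seen) && (!u)) ==> (!seen)) && ((!((!seen) && (!u))) ==> ((seen && u) || seen)); else branch requires q.
Before the if: (((!seen) && (!u)) ==> (!seen)) && ((!((!seen) && (!u))) ==> ((seen && u) || seen))
Before q := seen: (((!seen) && (!u)) ==> (!seen)) && ((!((!seen) && (!u))) ==> ((seen && u) || seen))
Answer: WP = (((!seen) && (!u)) ==> (!seen)) && ((!((!seen) && (!u))) ==> ((seen && u) || seen))


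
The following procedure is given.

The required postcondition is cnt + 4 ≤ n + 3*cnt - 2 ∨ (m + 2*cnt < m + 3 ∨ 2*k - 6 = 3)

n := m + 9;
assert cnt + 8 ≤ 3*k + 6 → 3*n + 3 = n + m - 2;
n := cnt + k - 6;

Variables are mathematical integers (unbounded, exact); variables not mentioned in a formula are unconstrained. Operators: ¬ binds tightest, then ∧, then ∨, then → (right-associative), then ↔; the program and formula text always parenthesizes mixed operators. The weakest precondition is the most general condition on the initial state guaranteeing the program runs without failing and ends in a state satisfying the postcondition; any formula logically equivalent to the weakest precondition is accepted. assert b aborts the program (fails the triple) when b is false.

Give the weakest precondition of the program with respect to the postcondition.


Working backward. After the program, the postcondition cnt + 4 ≤ n + 3*cnt - 2 ∨ (m + 2*cnt < m + 3 ∨ 2*k - 6 = 3) must hold; in canonical form it is 2*cnt + n ≥ 6 ∨ 2*cnt < 3 ∨ 2*k = 9.
Before n := cnt + k - 6: 3*cnt + k ≥ 12 ∨ 2*cnt < 3 ∨ 2*k = 9
Before assert cnt + 8 ≤ 3*k + 6 → 3*n + 3 = n + m - 2: (cnt ≤ 3*k - 2 → 2*n = m - 5) ∧ (3*cnt + k ≥ 12 ∨ 2*cnt < 3 ∨ 2*k = 9)
Before n := m + 9: (cnt ≤ 3*k - 2 → m = -23) ∧ (3*cnt + k ≥ 12 ∨ 2*cnt < 3 ∨ 2*k = 9)
Answer: WP = (cnt ≤ 3*k - 2 → m = -23) ∧ (3*cnt + k ≥ 12 ∨ 2*cnt < 3 ∨ 2*k = 9)


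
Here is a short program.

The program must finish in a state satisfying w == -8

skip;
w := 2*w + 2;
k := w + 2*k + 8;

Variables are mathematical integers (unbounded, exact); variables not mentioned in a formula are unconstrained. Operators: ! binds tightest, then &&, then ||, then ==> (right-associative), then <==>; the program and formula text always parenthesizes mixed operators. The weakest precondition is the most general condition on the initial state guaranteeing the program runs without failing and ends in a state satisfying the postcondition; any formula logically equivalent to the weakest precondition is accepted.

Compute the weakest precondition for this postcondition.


Working backward. After the program, w == -8 must hold.
Before k := w + 2*k + 8: w == -8
Before w := 2*w + 2: 2*w == -10
Before skip: 2*w == -10
Answer: WP = 2*w == -10


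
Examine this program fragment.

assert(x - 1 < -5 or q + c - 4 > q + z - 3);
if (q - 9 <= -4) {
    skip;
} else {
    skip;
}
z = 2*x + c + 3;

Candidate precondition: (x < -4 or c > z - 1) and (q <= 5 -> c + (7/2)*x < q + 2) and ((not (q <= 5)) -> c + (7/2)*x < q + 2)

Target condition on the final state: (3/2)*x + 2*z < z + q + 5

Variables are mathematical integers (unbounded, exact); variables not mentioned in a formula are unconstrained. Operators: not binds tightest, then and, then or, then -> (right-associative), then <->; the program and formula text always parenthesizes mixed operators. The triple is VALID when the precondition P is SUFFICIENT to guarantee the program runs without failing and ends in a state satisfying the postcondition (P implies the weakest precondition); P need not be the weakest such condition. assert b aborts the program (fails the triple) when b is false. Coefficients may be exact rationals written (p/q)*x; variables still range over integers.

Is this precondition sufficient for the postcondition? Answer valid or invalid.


Working backward. After the program, the postcondition (3/2)*x + 2*z < z + q + 5 must hold; in canonical form it is (3/2)*x + z < q + 5.
Before z := 2*x + c + 3: c + (7/2)*x < q + 2
Then branch requires c + (7/2)*x < q + 2; else branch requires c + (7/2)*x < q + 2.
Before the if: (q <= 5 -> c + (7/2)*x < q + 2) and ((not (q <= 5)) -> c + (7/2)*x < q + 2)
Before assert x - 1 < -5 or q + c - 4 > q + z - 3: (x < -4 or c > z + 1) and (q <= 5 -> c + (7/2)*x < q + 2) and ((not (q <= 5)) -> c + (7/2)*x < q + 2)
The weakest precondition is (x < -4 or c > z + 1) and (q <= 5 -> c + (7/2)*x < q + 2) and ((not (q <= 5)) -> c + (7/2)*x < q + 2).
Check whether (x < -4 or c > z - 1) and (q <= 5 -> c + (7/2)*x < q + 2) and ((not (q <= 5)) -> c + (7/2)*x < q + 2) implies it.
Countermodel: at the initial state c = 0, q = 6, x = 0, z = 0, the precondition holds but the weakest precondition fails.
Answer: invalid


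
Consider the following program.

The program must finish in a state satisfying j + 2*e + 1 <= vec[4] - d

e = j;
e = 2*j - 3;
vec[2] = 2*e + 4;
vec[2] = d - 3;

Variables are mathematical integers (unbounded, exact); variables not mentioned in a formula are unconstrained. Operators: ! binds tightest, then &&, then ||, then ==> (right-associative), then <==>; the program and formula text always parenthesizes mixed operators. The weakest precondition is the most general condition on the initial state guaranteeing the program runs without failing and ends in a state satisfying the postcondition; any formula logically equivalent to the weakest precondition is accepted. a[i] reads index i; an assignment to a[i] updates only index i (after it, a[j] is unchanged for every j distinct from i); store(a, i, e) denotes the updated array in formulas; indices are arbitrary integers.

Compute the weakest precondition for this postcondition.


Working backward. After the program, the postcondition j + 2*e + 1 <= vec[4] - d must hold; in canonical form it is d + 2*e + j <= vec[4] - 1.
Before vec[2] := d - 3: d + 2*e + j <= vec[4] - 1
Before vec[2] := 2*e + 4: d + 2*e + j <= vec[4] - 1
Before e := 2*j - 3: d + 5*j <= vec[4] + 5
Before e := j: d + 5*j <= vec[4] + 5
Answer: WP = d + 5*j <= vec[4] + 5


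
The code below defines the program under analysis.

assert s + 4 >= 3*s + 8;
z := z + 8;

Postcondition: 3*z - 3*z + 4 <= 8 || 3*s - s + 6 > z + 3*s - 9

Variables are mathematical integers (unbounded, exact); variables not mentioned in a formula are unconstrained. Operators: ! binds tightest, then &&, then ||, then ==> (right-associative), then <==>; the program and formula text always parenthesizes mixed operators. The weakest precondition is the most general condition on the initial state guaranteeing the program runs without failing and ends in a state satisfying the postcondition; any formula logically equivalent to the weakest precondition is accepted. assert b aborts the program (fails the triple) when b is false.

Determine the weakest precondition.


Working backward. After the program, the postcondition 3*z - 3*z + 4 <= 8 || 3*s - s + 6 > z + 3*s - 9 must hold; in canonical form it is true.
Before z := z + 8: true
Before assert s + 4 >= 3*s + 8: 2*s <= -4
Answer: WP = 2*s <= -4


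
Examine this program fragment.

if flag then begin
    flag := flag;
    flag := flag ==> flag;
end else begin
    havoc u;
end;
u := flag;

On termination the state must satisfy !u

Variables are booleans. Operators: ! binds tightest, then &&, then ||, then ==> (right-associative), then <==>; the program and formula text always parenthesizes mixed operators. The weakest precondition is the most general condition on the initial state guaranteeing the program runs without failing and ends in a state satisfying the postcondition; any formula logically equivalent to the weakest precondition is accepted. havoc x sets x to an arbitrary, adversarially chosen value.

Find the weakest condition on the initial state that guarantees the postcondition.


Working backward. After the program, !u must hold.
Before u := flag: !flag
Then branch requires false; else branch requires !flag.
Before the if: !flag
Answer: WP = !flag


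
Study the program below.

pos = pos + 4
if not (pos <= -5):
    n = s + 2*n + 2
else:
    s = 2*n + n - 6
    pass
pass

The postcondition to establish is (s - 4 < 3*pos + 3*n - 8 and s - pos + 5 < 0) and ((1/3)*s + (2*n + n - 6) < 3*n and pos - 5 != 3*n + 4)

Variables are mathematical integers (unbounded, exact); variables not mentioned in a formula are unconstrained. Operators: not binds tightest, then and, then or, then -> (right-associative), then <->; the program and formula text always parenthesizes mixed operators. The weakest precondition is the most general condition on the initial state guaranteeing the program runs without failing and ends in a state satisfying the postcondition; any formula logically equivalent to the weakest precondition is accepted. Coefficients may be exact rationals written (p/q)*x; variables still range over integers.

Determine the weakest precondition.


Working backward. After the program, the postcondition (s - 4 < 3*pos + 3*n - 8 and s - pos + 5 < 0) and ((1/3)*s + (2*n + n - 6) < 3*n and pos - 5 != 3*n + 4) must hold; in canonical form it is s < 3*n + 3*pos - 4 and s < pos - 5 and (1/3)*s < 6 and pos != 3*n + 9.
Before skip: s < 3*n + 3*pos - 4 and s < pos - 5 and (1/3)*s < 6 and pos != 3*n + 9
Then branch requires 6*n + 3*pos + 2*s > -2 and s < pos - 5 and (1/3)*s < 6 and pos != 6*n + 3*s + 15; else branch requires 3*pos > -2 and 3*n < pos + 1 and n < 8 and pos != 3*n + 9.
Before the if: ((not (pos <= -5)) -> (6*n + 3*pos + 2*s > -2 and s < pos - 5 and (1/3)*s < 6 and pos != 6*n + 3*s + 15)) and (pos <= -5 -> (3*pos > -2 and 3*n < pos + 1 and n < 8 and pos != 3*n + 9))
Before pos := pos + 4: ((not (pos <= -9)) -> (6*n + 3*pos + 2*s > -14 and s < pos - 1 and (1/3)*s < 6 and pos != 6*n + 3*s + 11)) and (pos <= -9 -> (3*pos > -14 and 3*n < pos + 5 and n < 8 and pos != 3*n + 5))
Answer: WP = ((not (pos <= -9)) -> (6*n + 3*pos + 2*s > -14 and s < pos - 1 and (1/3)*s < 6 and pos != 6*n + 3*s + 11)) and (pos <= -9 -> (3*pos > -14 and 3*n < pos + 5 and n < 8 and pos != 3*n + 5))


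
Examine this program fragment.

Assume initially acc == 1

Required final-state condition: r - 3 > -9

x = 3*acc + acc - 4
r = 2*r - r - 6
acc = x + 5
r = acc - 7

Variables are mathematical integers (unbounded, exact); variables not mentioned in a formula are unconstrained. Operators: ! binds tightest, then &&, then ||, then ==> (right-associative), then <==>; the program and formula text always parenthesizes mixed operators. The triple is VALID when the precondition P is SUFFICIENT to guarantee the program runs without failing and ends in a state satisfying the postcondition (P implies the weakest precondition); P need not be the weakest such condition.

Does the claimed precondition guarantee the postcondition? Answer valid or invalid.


Working backward. After the program, the postcondition r - 3 > -9 must hold; in canonical form it is r > -6.
Before r := acc - 7: acc > 1
Before acc := x + 5: x > -4
Before r := 2*r - r - 6: x > -4
Before x := 3*acc + acc - 4: 4*acc > 0
The weakest precondition is 4*acc > 0.
Check whether acc == 1 implies it.
Every state satisfying the precondition satisfies the weakest precondition: the implication holds.
Answer: valid


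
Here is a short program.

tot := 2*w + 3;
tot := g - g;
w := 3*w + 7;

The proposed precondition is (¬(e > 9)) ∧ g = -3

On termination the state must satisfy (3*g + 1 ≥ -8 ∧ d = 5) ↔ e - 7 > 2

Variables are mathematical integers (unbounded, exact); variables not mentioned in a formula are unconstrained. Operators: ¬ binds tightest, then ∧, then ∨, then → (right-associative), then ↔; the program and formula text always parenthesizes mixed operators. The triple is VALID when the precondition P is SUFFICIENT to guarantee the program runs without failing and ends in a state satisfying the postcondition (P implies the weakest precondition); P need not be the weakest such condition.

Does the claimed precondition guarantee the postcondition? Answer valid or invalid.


Working backward. After the program, the postcondition (3*g + 1 ≥ -8 ∧ d = 5) ↔ e - 7 > 2 must hold; in canonical form it is (3*g ≥ -9 ∧ d = 5) ↔ e > 9.
Before w := 3*w + 7: (3*g ≥ -9 ∧ d = 5) ↔ e > 9
Before tot := g - g: (3*g ≥ -9 ∧ d = 5) ↔ e > 9
Before tot := 2*w + 3: (3*g ≥ -9 ∧ d = 5) ↔ e > 9
The weakest precondition is (3*g ≥ -9 ∧ d = 5) ↔ e > 9.
Check whether (¬(e > 9)) ∧ g = -3 implies it.
Countermodel: at the initial state d = 5, e = 9, g = -3, the precondition holds but the weakest precondition fails.
Answer: invalid


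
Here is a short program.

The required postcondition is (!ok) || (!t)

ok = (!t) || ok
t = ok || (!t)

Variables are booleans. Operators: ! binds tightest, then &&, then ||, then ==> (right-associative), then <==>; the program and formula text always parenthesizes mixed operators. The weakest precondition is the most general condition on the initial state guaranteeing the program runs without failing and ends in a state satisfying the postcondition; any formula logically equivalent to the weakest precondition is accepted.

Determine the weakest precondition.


Working backward. After the program, (!ok) || (!t) must hold.
Before t := ok || (!t): (!ok) || (!(ok || (!t)))
Before ok := (!t) || ok: !((!t) || ok)
Answer: WP = !((!t) || ok)


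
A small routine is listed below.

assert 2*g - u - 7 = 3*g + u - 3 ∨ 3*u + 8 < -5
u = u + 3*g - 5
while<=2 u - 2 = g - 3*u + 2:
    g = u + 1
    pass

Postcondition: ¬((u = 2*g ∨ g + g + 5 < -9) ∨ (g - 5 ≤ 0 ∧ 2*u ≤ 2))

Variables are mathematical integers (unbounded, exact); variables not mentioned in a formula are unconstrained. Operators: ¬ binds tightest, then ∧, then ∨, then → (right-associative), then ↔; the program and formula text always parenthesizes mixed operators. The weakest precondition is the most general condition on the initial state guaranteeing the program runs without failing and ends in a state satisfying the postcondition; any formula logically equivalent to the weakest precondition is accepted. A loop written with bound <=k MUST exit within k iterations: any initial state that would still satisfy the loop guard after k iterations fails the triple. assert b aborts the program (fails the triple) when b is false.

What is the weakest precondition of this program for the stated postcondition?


Working backward. After the program, the postcondition ¬((u = 2*g ∨ g + g + 5 < -9) ∨ (g - 5 ≤ 0 ∧ 2*u ≤ 2)) must hold; in canonical form it is ¬(u = 2*g ∨ 2*g < -14 ∨ (g ≤ 5 ∧ 2*u ≤ 2)).
Before the loop (bound <=2), unroll the exhaustion recursion (WP_0 = exit-now case; WP_j = one more guarded iteration, up to j = 2):
  WP_0: (¬(4*u = g + 4)) ∧ (¬(u = 2*g ∨ 2*g < -14 ∨ (g ≤ 5 ∧ 2*u ≤ 2)))
  WP_1: (4*u = g + 4 → ((¬(3*u = 5)) ∧ (¬(u = -2 ∨ 2*u < -16 ∨ (u ≤ 4 ∧ 2*u ≤ 2))))) ∧ ((¬(4*u = g + 4)) → (¬(u = 2*g ∨ 2*g < -14 ∨ (g ≤ 5 ∧ 2*u ≤ 2))))
  WP_2: (4*u = g + 4 → ((3*u = 5 → ((¬(3*u = 5)) ∧ (¬(u = -2 ∨ 2*u < -16 ∨ (u ≤ 4 ∧ 2*u ≤ 2))))) ∧ ((¬(3*u = 5)) → (¬(u = -2 ∨ 2*u < -16 ∨ (u ≤ 4 ∧ 2*u ≤ 2)))))) ∧ ((¬(4*u = g + 4)) → (¬(u = 2*g ∨ 2*g < -14 ∨ (g ≤ 5 ∧ 2*u ≤ 2))))
So before the loop: (4*u = g + 4 → ((3*u = 5 → ((¬(3*u = 5)) ∧ (¬(u = -2 ∨ 2*u < -16 ∨ (u ≤ 4 ∧ 2*u ≤ 2))))) ∧ ((¬(3*u = 5)) → (¬(u = -2 ∨ 2*u < -16 ∨ (u ≤ 4 ∧ 2*u ≤ 2)))))) ∧ ((¬(4*u = g + 4)) → (¬(u = 2*g ∨ 2*g < -14 ∨ (g ≤ 5 ∧ 2*u ≤ 2))))
Before u := u + 3*g - 5: (11*g + 4*u = 24 → ((9*g + 3*u = 20 → ((¬(9*g + 3*u = 20)) ∧ (¬(3*g + u = 3 ∨ 6*g + 2*u < -6 ∨ (3*g + u ≤ 9 ∧ 6*g + 2*u ≤ 12))))) ∧ ((¬(9*g + 3*u = 20)) → (¬(3*g + u = 3 ∨ 6*g + 2*u < -6 ∨ (3*g + u ≤ 9 ∧ 6*g + 2*u ≤ 12)))))) ∧ ((¬(11*g + 4*u = 24)) → (¬(g + u = 5 ∨ 2*g < -14 ∨ (g ≤ 5 ∧ 6*g + 2*u ≤ 12))))
Before assert 2*g - u - 7 = 3*g + u - 3 ∨ 3*u + 8 < -5: (g + 2*u = -4 ∨ 3*u < -13) ∧ (11*g + 4*u = 24 → ((9*g + 3*u = 20 → ((¬(9*g + 3*u = 20)) ∧ (¬(3*g + u = 3 ∨ 6*g + 2*u < -6 ∨ (3*g + u ≤ 9 ∧ 6*g + 2*u ≤ 12))))) ∧ ((¬(9*g + 3*u = 20)) → (¬(3*g + u = 3 ∨ 6*g + 2*u < -6 ∨ (3*g + u ≤ 9 ∧ 6*g + 2*u ≤ 12)))))) ∧ ((¬(11*g + 4*u = 24)) → (¬(g + u = 5 ∨ 2*g < -14 ∨ (g ≤ 5 ∧ 6*g + 2*u ≤ 12))))
Answer: WP = (g + 2*u = -4 ∨ 3*u < -13) ∧ (11*g + 4*u = 24 → ((9*g + 3*u = 20 → ((¬(9*g + 3*u = 20)) ∧ (¬(3*g + u = 3 ∨ 6*g + 2*u < -6 ∨ (3*g + u ≤ 9 ∧ 6*g + 2*u ≤ 12))))) ∧ ((¬(9*g + 3*u = 20)) → (¬(3*g + u = 3 ∨ 6*g + 2*u < -6 ∨ (3*g + u ≤ 9 ∧ 6*g + 2*u ≤ 12)))))) ∧ ((¬(11*g + 4*u = 24)) → (¬(g + u = 5 ∨ 2*g < -14 ∨ (g ≤ 5 ∧ 6*g + 2*u ≤ 12))))


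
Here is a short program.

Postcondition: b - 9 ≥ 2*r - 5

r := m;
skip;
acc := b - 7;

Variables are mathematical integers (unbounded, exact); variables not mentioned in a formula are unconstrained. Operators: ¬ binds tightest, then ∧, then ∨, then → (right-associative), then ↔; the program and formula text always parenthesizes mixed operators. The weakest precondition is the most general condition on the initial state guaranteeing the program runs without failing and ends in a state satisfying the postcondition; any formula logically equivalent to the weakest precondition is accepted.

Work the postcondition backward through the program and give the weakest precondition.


Working backward. After the program, the postcondition b - 9 ≥ 2*r - 5 must hold; in canonical form it is b ≥ 2*r + 4.
Before acc := b - 7: b ≥ 2*r + 4
Before skip: b ≥ 2*r + 4
Before r := m: b ≥ 2*m + 4
Answer: WP = b ≥ 2*m + 4


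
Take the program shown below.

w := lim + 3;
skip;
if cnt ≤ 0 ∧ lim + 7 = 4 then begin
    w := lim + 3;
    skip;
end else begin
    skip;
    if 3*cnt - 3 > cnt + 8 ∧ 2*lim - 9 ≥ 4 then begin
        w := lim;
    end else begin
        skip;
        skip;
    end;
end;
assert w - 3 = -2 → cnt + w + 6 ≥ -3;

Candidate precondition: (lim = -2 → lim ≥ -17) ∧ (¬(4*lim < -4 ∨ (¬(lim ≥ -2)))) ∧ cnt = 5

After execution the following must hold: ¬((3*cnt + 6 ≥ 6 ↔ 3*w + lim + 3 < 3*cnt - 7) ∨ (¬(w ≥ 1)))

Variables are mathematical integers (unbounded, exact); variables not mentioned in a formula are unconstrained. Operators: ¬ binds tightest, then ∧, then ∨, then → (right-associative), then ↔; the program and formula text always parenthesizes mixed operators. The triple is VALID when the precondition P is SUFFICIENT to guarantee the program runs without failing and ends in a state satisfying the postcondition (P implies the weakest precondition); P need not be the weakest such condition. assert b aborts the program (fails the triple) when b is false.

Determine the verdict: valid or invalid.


Working backward. After the program, the postcondition ¬((3*cnt + 6 ≥ 6 ↔ 3*w + lim + 3 < 3*cnt - 7) ∨ (¬(w ≥ 1))) must hold; in canonical form it is ¬((3*cnt ≥ 0 ↔ lim + 3*w < 3*cnt - 10) ∨ (¬(w ≥ 1))).
Before assert w - 3 = -2 → cnt + w + 6 ≥ -3: (w = 1 → cnt + w ≥ -9) ∧ (¬((3*cnt ≥ 0 ↔ lim + 3*w < 3*cnt - 10) ∨ (¬(w ≥ 1))))
Then branch requires (lim = -2 → cnt + lim ≥ -12) ∧ (¬((3*cnt ≥ 0 ↔ 4*lim < 3*cnt - 19) ∨ (¬(lim ≥ -2)))); else branch requires ((2*cnt > 11 ∧ 2*lim ≥ 13) → ((lim = 1 → cnt + lim ≥ -9) ∧ (¬((3*cnt ≥ 0 ↔ 4*lim < 3*cnt - 10) ∨ (¬(lim ≥ 1)))))) ∧ ((¬(2*cnt > 11 ∧ 2*lim ≥ 13)) → ((w = 1 → cnt + w ≥ -9) ∧ (¬((3*cnt ≥ 0 ↔ lim + 3*w < 3*cnt - 10) ∨ (¬(w ≥ 1)))))).
Before the if: ((cnt ≤ 0 ∧ lim = -3) → ((lim = -2 → cnt + lim ≥ -12) ∧ (¬((3*cnt ≥ 0 ↔ 4*lim < 3*cnt - 19) ∨ (¬(lim ≥ -2)))))) ∧ ((¬(cnt ≤ 0 ∧ lim = -3)) → (((2*cnt > 11 ∧ 2*lim ≥ 13) → ((lim = 1 → cnt + lim ≥ -9) ∧ (¬((3*cnt ≥ 0 ↔ 4*lim < 3*cnt - 10) ∨ (¬(lim ≥ 1)))))) ∧ ((¬(2*cnt > 11 ∧ 2*lim ≥ 13)) → ((w = 1 → cnt + w ≥ -9) ∧ (¬((3*cnt ≥ 0 ↔ lim + 3*w < 3*cnt - 10) ∨ (¬(w ≥ 1))))))))
Before skip: ((cnt ≤ 0 ∧ lim = -3) → ((lim = -2 → cnt + lim ≥ -12) ∧ (¬((3*cnt ≥ 0 ↔ 4*lim < 3*cnt - 19) ∨ (¬(lim ≥ -2)))))) ∧ ((¬(cnt ≤ 0 ∧ lim = -3)) → (((2*cnt > 11 ∧ 2*lim ≥ 13) → ((lim = 1 → cnt + lim ≥ -9) ∧ (¬((3*cnt ≥ 0 ↔ 4*lim < 3*cnt - 10) ∨ (¬(lim ≥ 1)))))) ∧ ((¬(2*cnt > 11 ∧ 2*lim ≥ 13)) → ((w = 1 → cnt + w ≥ -9) ∧ (¬((3*cnt ≥ 0 ↔ lim + 3*w < 3*cnt - 10) ∨ (¬(w ≥ 1))))))))
Before w := lim + 3: ((cnt ≤ 0 ∧ lim = -3) → ((lim = -2 → cnt + lim ≥ -12) ∧ (¬((3*cnt ≥ 0 ↔ 4*lim < 3*cnt - 19) ∨ (¬(lim ≥ -2)))))) ∧ ((¬(cnt ≤ 0 ∧ lim = -3)) → (((2*cnt > 11 ∧ 2*lim ≥ 13) → ((lim = 1 → cnt + lim ≥ -9) ∧ (¬((3*cnt ≥ 0 ↔ 4*lim < 3*cnt - 10) ∨ (¬(lim ≥ 1)))))) ∧ ((¬(2*cnt > 11 ∧ 2*lim ≥ 13)) → ((lim = -2 → cnt + lim ≥ -12) ∧ (¬((3*cnt ≥ 0 ↔ 4*lim < 3*cnt - 19) ∨ (¬(lim ≥ -2))))))))
The weakest precondition is ((cnt ≤ 0 ∧ lim = -3) → ((lim = -2 → cnt + lim ≥ -12) ∧ (¬((3*cnt ≥ 0 ↔ 4*lim < 3*cnt - 19) ∨ (¬(lim ≥ -2)))))) ∧ ((¬(cnt ≤ 0 ∧ lim = -3)) → (((2*cnt > 11 ∧ 2*lim ≥ 13) → ((lim = 1 → cnt + lim ≥ -9) ∧ (¬((3*cnt ≥ 0 ↔ 4*lim < 3*cnt - 10) ∨ (¬(lim ≥ 1)))))) ∧ ((¬(2*cnt > 11 ∧ 2*lim ≥ 13)) → ((lim = -2 → cnt + lim ≥ -12) ∧ (¬((3*cnt ≥ 0 ↔ 4*lim < 3*cnt - 19) ∨ (¬(lim ≥ -2)))))))).
Check whether (lim = -2 → lim ≥ -17) ∧ (¬(4*lim < -4 ∨ (¬(lim ≥ -2)))) ∧ cnt = 5 implies it.
Every state satisfying the precondition satisfies the weakest precondition: the implication holds.
Answer: valid


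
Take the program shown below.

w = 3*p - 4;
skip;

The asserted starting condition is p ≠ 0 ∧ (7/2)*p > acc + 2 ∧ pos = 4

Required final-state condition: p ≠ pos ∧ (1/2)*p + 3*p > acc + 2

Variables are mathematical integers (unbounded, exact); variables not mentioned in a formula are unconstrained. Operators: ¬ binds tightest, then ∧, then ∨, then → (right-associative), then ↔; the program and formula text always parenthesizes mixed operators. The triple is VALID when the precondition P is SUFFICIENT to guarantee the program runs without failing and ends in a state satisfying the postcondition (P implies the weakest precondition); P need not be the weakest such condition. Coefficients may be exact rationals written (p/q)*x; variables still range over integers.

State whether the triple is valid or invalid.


Working backward. After the program, the postcondition p ≠ pos ∧ (1/2)*p + 3*p > acc + 2 must hold; in canonical form it is p ≠ pos ∧ (7/2)*p > acc + 2.
Before skip: p ≠ pos ∧ (7/2)*p > acc + 2
Before w := 3*p - 4: p ≠ pos ∧ (7/2)*p > acc + 2
The weakest precondition is p ≠ pos ∧ (7/2)*p > acc + 2.
Check whether p ≠ 0 ∧ (7/2)*p > acc + 2 ∧ pos = 4 implies it.
Countermodel: at the initial state acc = 11, p = 4, pos = 4, the precondition holds but the weakest precondition fails.
Answer: invalid


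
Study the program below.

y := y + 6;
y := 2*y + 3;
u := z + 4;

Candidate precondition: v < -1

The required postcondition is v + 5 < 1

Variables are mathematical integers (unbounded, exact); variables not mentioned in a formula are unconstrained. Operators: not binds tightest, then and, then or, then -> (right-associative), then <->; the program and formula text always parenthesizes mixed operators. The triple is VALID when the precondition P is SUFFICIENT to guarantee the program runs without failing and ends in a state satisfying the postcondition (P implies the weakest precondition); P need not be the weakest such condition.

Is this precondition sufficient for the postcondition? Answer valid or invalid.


Working backward. After the program, the postcondition v + 5 < 1 must hold; in canonical form it is v < -4.
Before u := z + 4: v < -4
Before y := 2*y + 3: v < -4
Before y := y + 6: v < -4
The weakest precondition is v < -4.
Check whether v < -1 implies it.
Countermodel: at the initial state v = -4, the precondition holds but the weakest precondition fails.
Answer: invalid


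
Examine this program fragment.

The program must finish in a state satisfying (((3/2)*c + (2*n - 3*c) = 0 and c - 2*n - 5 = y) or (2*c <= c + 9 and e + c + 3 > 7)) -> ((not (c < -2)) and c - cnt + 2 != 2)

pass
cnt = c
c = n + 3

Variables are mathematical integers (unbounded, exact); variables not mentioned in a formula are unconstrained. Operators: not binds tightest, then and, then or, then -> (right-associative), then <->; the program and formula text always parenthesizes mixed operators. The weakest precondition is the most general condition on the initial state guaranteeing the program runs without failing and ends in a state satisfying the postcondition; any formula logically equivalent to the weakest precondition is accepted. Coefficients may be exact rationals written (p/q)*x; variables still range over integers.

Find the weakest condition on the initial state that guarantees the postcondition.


Working backward. After the program, the postcondition (((3/2)*c + (2*n - 3*c) = 0 and c - 2*n - 5 = y) or (2*c <= c + 9 and e + c + 3 > 7)) -> ((not (c < -2)) and c - cnt + 2 != 2) must hold; in canonical form it is ((2*n = (3/2)*c and c = 2*n + y + 5) or (c <= 9 and c + e > 4)) -> ((not (c < -2)) and c != cnt).
Before c := n + 3: (((1/2)*n = 9/2 and n + y = -2) or (n <= 6 and e + n > 1)) -> ((not (n < -5)) and n != cnt - 3)
Before cnt := c: (((1/2)*n = 9/2 and n + y = -2) or (n <= 6 and e + n > 1)) -> ((not (n < -5)) and n != c - 3)
Before skip: (((1/2)*n = 9/2 and n + y = -2) or (n <= 6 and e + n > 1)) -> ((not (n < -5)) and n != c - 3)
Answer: WP = (((1/2)*n = 9/2 and n + y = -2) or (n <= 6 and e + n > 1)) -> ((not (n < -5)) and n != c - 3)


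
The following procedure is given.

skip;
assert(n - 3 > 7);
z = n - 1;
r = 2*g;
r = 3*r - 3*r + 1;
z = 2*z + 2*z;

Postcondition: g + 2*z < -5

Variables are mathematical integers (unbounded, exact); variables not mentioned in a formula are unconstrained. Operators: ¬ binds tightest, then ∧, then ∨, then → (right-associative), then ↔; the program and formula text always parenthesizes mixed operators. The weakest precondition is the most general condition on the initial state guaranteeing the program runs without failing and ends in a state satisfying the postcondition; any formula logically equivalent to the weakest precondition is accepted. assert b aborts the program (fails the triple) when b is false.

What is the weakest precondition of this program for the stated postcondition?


Working backward. After the program, g + 2*z < -5 must hold.
Before z := 2*z + 2*z: g + 8*z < -5
Before r := 3*r - 3*r + 1: g + 8*z < -5
Before r := 2*g: g + 8*z < -5
Before z := n - 1: g + 8*n < 3
Before assert n - 3 > 7: n > 10 ∧ g + 8*n < 3
Before skip: n > 10 ∧ g + 8*n < 3
Answer: WP = n > 10 ∧ g + 8*n < 3


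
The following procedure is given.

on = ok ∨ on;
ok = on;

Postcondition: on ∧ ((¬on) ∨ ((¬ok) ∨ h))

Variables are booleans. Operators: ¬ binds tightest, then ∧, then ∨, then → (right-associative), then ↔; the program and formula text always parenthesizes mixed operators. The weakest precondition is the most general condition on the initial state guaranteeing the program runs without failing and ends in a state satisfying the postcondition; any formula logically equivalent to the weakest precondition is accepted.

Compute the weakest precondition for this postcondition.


Working backward. After the program, the postcondition on ∧ ((¬on) ∨ ((¬ok) ∨ h)) must hold; in canonical form it is on ∧ ((¬on) ∨ (¬ok) ∨ h).
Before ok := on: on ∧ ((¬on) ∨ h)
Before on := ok ∨ on: (ok ∨ on) ∧ ((¬(ok ∨ on)) ∨ h)
Answer: WP = (ok ∨ on) ∧ ((¬(ok ∨ on)) ∨ h)


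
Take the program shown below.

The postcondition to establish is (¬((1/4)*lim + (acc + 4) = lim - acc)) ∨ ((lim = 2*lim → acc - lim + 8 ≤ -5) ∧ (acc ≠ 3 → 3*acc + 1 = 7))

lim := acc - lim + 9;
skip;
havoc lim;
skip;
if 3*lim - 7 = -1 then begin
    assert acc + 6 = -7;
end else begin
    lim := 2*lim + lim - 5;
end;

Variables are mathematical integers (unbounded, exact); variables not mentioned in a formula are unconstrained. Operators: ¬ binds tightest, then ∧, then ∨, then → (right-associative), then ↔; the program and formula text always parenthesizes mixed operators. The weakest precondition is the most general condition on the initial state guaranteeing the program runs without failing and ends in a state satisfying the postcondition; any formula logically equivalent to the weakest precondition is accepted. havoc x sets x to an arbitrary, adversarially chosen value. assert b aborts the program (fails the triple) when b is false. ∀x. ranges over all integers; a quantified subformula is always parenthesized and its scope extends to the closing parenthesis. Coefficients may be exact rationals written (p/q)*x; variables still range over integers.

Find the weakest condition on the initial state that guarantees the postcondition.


Working backward. After the program, the postcondition (¬((1/4)*lim + (acc + 4) = lim - acc)) ∨ ((lim = 2*lim → acc - lim + 8 ≤ -5) ∧ (acc ≠ 3 → 3*acc + 1 = 7)) must hold; in canonical form it is (¬(2*acc = (3/4)*lim - 4)) ∨ ((lim = 0 → acc ≤ lim - 13) ∧ (acc ≠ 3 → 3*acc = 6)).
Then branch requires acc = -13 ∧ ((¬(2*acc = (3/4)*lim - 4)) ∨ ((lim = 0 → acc ≤ lim - 13) ∧ (acc ≠ 3 → 3*acc = 6))); else branch requires (¬(2*acc = (9/4)*lim - 31/4)) ∨ ((3*lim = 5 → acc ≤ 3*lim - 18) ∧ (acc ≠ 3 → 3*acc = 6)).
Before the if: (3*lim = 6 → (acc = -13 ∧ ((¬(2*acc = (3/4)*lim - 4)) ∨ ((lim = 0 → acc ≤ lim - 13) ∧ (acc ≠ 3 → 3*acc = 6))))) ∧ ((¬(3*lim = 6)) → ((¬(2*acc = (9/4)*lim - 31/4)) ∨ ((3*lim = 5 → acc ≤ 3*lim - 18) ∧ (acc ≠ 3 → 3*acc = 6))))
Before skip: (3*lim = 6 → (acc = -13 ∧ ((¬(2*acc = (3/4)*lim - 4)) ∨ ((lim = 0 → acc ≤ lim - 13) ∧ (acc ≠ 3 → 3*acc = 6))))) ∧ ((¬(3*lim = 6)) → ((¬(2*acc = (9/4)*lim - 31/4)) ∨ ((3*lim = 5 → acc ≤ 3*lim - 18) ∧ (acc ≠ 3 → 3*acc = 6))))
Before havoc lim: ∀lim_1. ((3*lim_1 = 6 → (acc = -13 ∧ ((¬(2*acc = (3/4)*lim_1 - 4)) ∨ ((lim_1 = 0 → acc ≤ lim_1 - 13) ∧ (acc ≠ 3 → 3*acc = 6))))) ∧ ((¬(3*lim_1 = 6)) → ((¬(2*acc = (9/4)*lim_1 - 31/4)) ∨ ((3*lim_1 = 5 → acc ≤ 3*lim_1 - 18) ∧ (acc ≠ 3 → 3*acc = 6)))))
Before skip: ∀lim_1. ((3*lim_1 = 6 → (acc = -13 ∧ ((¬(2*acc = (3/4)*lim_1 - 4)) ∨ ((lim_1 = 0 → acc ≤ lim_1 - 13) ∧ (acc ≠ 3 → 3*acc = 6))))) ∧ ((¬(3*lim_1 = 6)) → ((¬(2*acc = (9/4)*lim_1 - 31/4)) ∨ ((3*lim_1 = 5 → acc ≤ 3*lim_1 - 18) ∧ (acc ≠ 3 → 3*acc = 6)))))
Before lim := acc - lim + 9: ∀lim_1. ((3*lim_1 = 6 → (acc = -13 ∧ ((¬(2*acc = (3/4)*lim_1 - 4)) ∨ ((lim_1 = 0 → acc ≤ lim_1 - 13) ∧ (acc ≠ 3 → 3*acc = 6))))) ∧ ((¬(3*lim_1 = 6)) → ((¬(2*acc = (9/4)*lim_1 - 31/4)) ∨ ((3*lim_1 = 5 → acc ≤ 3*lim_1 - 18) ∧ (acc ≠ 3 → 3*acc = 6)))))
Answer: WP = ∀lim_1. ((3*lim_1 = 6 → (acc = -13 ∧ ((¬(2*acc = (3/4)*lim_1 - 4)) ∨ ((lim_1 = 0 → acc ≤ lim_1 - 13) ∧ (acc ≠ 3 → 3*acc = 6))))) ∧ ((¬(3*lim_1 = 6)) → ((¬(2*acc = (9/4)*lim_1 - 31/4)) ∨ ((3*lim_1 = 5 → acc ≤ 3*lim_1 - 18) ∧ (acc ≠ 3 → 3*acc = 6)))))
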